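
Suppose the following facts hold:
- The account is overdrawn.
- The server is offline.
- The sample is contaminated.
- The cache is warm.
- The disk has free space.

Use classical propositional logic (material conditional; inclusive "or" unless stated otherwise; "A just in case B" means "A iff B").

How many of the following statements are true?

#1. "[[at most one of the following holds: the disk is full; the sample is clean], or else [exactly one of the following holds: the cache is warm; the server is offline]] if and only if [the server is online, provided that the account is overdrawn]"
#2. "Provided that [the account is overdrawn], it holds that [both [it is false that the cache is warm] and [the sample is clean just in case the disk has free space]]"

0

Let U = "the disk is full" (F), R = "the sample is contaminated" (T), S = "the cache is warm" (T), Q = "the server is online" (F), P = "the account is overdrawn" (T).

#1: In symbols: ((U ↑ ¬R) ∨ (S ⊕ ¬Q)) ↔ (P → Q)

¬R = ¬T = F
U ↑ ¬R = F ↑ F = T
¬Q = ¬F = T
S ⊕ ¬Q = T ⊕ T = F
(U ↑ ¬R) ∨ (S ⊕ ¬Q) = T ∨ F = T
P → Q = T → F = F
((U ↑ ¬R) ∨ (S ⊕ ¬Q)) ↔ (P → Q) = T ↔ F = F
So #1 is false.

#2: This is P → (¬S ∧ (¬R ↔ ¬U)).

¬S = ¬T = F
¬R = ¬T = F
¬U = ¬F = T
¬R ↔ ¬U = F ↔ T = F
¬S ∧ (¬R ↔ ¬U) = F ∧ F = F
P → (¬S ∧ (¬R ↔ ¬U)) = T → F = F
So #2 is false.

Count: 0.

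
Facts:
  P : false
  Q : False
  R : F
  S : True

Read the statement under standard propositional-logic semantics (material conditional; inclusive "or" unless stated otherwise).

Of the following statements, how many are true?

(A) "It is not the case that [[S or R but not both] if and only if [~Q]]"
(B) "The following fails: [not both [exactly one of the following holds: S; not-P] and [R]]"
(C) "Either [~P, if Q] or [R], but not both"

1

(A): Parsed as ~((S xor R) <-> ~Q)

S xor R = T xor F = T
~Q = ~F = T
(S xor R) <-> ~Q = T <-> T = T
~((S xor R) <-> ~Q) = ~T = F
Thus (A) is false.

(B): In symbols: ~((S xor ~P) nand R)

~P = ~F = T
S xor ~P = T xor T = F
(S xor ~P) nand R = F nand F = T
~((S xor ~P) nand R) = ~T = F
Thus (B) is false.

(C): This is (Q -> ~P) xor R.

~P = ~F = T
Q -> ~P = F -> T = T
(Q -> ~P) xor R = T xor F = T
Hence (C) is true.

1 of the 3 statements is true.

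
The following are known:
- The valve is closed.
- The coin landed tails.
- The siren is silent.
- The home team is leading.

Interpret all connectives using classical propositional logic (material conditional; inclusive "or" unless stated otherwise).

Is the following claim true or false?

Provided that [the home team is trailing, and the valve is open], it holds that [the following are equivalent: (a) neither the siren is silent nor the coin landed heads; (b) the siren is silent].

True

Let W = "the home team is leading" (True), H = "the valve is open" (False), M = "the siren is sounding" (False), D = "the coin landed heads" (False).
Formalization: (not W and H) -> ((not M nor D) iff not M)

not W = not True = False
not W and H = False and False = False
not M = not False = True
not M nor D = True nor False = False
not M = not False = True
(not M nor D) iff not M = False iff True = False
(not W and H) -> ((not M nor D) iff not M) = False -> False = True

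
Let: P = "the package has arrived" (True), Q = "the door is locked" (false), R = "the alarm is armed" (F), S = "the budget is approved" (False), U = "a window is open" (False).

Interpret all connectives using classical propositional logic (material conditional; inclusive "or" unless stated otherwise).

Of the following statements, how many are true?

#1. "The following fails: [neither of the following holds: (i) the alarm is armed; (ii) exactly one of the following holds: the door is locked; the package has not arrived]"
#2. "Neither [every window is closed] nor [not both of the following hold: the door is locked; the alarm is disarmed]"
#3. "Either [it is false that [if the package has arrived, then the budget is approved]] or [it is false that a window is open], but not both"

#1: This is not (R nor (Q xor not P)).

not P = not True = False
Q xor not P = False xor False = False
R nor (Q xor not P) = False nor False = True
not (R nor (Q xor not P)) = not True = False
Hence #1 is false.

#2: This is not U nor (Q nand not R).

not U = not False = True
not R = not False = True
Q nand not R = False nand True = True
not U nor (Q nand not R) = True nor True = False
Hence #2 is false.

#3: Formalization: not (P -> S) xor not U

P -> S = True -> False = False
not (P -> S) = not False = True
not U = not False = True
not (P -> S) xor not U = True xor True = False
Thus #3 is false.

Count: 0.

0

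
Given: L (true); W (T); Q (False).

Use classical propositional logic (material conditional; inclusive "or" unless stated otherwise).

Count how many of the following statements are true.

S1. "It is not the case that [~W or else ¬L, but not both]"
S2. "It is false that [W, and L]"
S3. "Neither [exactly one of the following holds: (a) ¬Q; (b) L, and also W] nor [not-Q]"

S1: Parsed as ¬(¬W ⊕ ¬L)

¬W = ¬T = F
¬L = ¬T = F
¬W ⊕ ¬L = F ⊕ F = F
¬(¬W ⊕ ¬L) = ¬F = T
So S1 is true.

S2: Parsed as ¬(W ∧ L)

W ∧ L = T ∧ T = T
¬(W ∧ L) = ¬T = F
Hence S2 is false.

S3: This is (¬Q ⊕ (L ∧ W)) ↓ ¬Q.

¬Q = ¬F = T
L ∧ W = T ∧ T = T
¬Q ⊕ (L ∧ W) = T ⊕ T = F
¬Q = ¬F = T
(¬Q ⊕ (L ∧ W)) ↓ ¬Q = F ↓ T = F
Hence S3 is false.

1 of the 3 statements is true.

1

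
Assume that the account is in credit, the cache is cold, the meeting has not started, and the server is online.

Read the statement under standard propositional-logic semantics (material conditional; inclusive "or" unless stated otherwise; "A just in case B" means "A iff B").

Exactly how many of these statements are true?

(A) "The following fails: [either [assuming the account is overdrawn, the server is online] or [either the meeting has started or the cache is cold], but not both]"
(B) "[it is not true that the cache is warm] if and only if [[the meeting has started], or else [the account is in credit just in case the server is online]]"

Let P = "the account is overdrawn" (F), S = "the server is online" (T), R = "the meeting has started" (F), Q = "the cache is warm" (F).

(A): In symbols: ¬((P → S) ⊕ (R ∨ ¬Q))

P → S = F → T = T
¬Q = ¬F = T
R ∨ ¬Q = F ∨ T = T
(P → S) ⊕ (R ∨ ¬Q) = T ⊕ T = F
¬((P → S) ⊕ (R ∨ ¬Q)) = ¬F = T
Hence (A) is true.

(B): This is ¬Q ↔ (R ∨ (¬P ↔ S)).

¬Q = ¬F = T
¬P = ¬F = T
¬P ↔ S = T ↔ T = T
R ∨ (¬P ↔ S) = F ∨ T = T
¬Q ↔ (R ∨ (¬P ↔ S)) = T ↔ T = T
So (B) is true.

Count: 2.

2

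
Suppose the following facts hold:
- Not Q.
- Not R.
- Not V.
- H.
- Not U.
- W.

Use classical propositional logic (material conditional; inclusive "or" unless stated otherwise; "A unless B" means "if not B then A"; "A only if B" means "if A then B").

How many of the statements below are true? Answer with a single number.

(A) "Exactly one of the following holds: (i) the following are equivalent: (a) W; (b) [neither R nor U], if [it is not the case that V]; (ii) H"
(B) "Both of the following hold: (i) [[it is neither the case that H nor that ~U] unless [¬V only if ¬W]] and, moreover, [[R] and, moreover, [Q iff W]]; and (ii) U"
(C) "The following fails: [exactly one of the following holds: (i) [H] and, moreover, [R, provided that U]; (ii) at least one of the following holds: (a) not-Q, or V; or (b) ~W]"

1

(A): Formalization: (W <-> (~V -> (R nor U))) xor H

~V = ~F = T
R nor U = F nor F = T
~V -> (R nor U) = T -> T = T
W <-> (~V -> (R nor U)) = T <-> T = T
(W <-> (~V -> (R nor U))) xor H = T xor T = F
Thus (A) is false.

(B): Parsed as (((H nor ~U) | (~V -> ~W)) & (R & (Q <-> W))) & U

~U = ~F = T
H nor ~U = T nor T = F
~V = ~F = T
~W = ~T = F
~V -> ~W = T -> F = F
(H nor ~U) | (~V -> ~W) = F | F = F
Q <-> W = F <-> T = F
R & (Q <-> W) = F & F = F
((H nor ~U) | (~V -> ~W)) & (R & (Q <-> W)) = F & F = F
(((H nor ~U) | (~V -> ~W)) & (R & (Q <-> W))) & U = F & F = F
Hence (B) is false.

(C): Parsed as ~((H & (U -> R)) xor ((~Q | V) | ~W))

U -> R = F -> F = T
H & (U -> R) = T & T = T
~Q = ~F = T
~Q | V = T | F = T
~W = ~T = F
(~Q | V) | ~W = T | F = T
(H & (U -> R)) xor ((~Q | V) | ~W) = T xor T = F
~((H & (U -> R)) xor ((~Q | V) | ~W)) = ~F = T
Hence (C) is true.

1 of the 3 statements is true ((C)).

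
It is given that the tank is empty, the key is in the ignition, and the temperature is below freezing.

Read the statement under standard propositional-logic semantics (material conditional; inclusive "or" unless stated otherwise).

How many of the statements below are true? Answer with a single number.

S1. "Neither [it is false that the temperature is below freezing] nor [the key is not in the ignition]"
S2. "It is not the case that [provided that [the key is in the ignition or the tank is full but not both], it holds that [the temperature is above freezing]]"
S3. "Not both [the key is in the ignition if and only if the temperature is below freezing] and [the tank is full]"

3

Let R = "the temperature is below freezing" (T), Q = "the key is in the ignition" (T), P = "the tank is full" (F).

S1: Formalization: ¬R ↓ ¬Q

¬R = ¬T = F
¬Q = ¬T = F
¬R ↓ ¬Q = F ↓ F = T
Thus S1 is true.

S2: This is ¬((Q ⊕ P) → ¬R).

Q ⊕ P = T ⊕ F = T
¬R = ¬T = F
(Q ⊕ P) → ¬R = T → F = F
¬((Q ⊕ P) → ¬R) = ¬F = T
Thus S2 is true.

S3: In symbols: (Q ↔ R) ↑ P

Q ↔ R = T ↔ T = T
(Q ↔ R) ↑ P = T ↑ F = T
Hence S3 is true.

3 of the 3 statements are true.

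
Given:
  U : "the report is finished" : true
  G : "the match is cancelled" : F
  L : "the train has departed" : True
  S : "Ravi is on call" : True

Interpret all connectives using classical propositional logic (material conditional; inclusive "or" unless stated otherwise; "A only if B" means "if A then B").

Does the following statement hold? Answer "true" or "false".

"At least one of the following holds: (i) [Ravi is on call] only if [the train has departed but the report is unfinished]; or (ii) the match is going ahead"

true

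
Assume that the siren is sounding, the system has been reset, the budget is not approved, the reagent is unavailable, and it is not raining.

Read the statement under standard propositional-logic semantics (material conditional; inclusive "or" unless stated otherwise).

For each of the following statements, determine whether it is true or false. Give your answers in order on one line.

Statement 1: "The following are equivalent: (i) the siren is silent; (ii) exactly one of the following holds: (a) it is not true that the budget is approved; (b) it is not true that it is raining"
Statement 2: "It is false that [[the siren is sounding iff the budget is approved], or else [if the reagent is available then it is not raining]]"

Let P = "the siren is sounding" (T), R = "the budget is approved" (F), U = "it is raining" (F), S = "the reagent is available" (F).

Statement 1: In symbols: ¬P ↔ (¬R ⊕ ¬U)

¬P = ¬T = F
¬R = ¬F = T
¬U = ¬F = T
¬R ⊕ ¬U = T ⊕ T = F
¬P ↔ (¬R ⊕ ¬U) = F ↔ F = T
So Statement 1 is true.

Statement 2: In symbols: ¬((P ↔ R) ∨ (S → ¬U))

P ↔ R = T ↔ F = F
¬U = ¬F = T
S → ¬U = F → T = T
(P ↔ R) ∨ (S → ¬U) = F ∨ T = T
¬((P ↔ R) ∨ (S → ¬U)) = ¬T = F
So Statement 2 is false.

Statement 1 True; Statement 2 False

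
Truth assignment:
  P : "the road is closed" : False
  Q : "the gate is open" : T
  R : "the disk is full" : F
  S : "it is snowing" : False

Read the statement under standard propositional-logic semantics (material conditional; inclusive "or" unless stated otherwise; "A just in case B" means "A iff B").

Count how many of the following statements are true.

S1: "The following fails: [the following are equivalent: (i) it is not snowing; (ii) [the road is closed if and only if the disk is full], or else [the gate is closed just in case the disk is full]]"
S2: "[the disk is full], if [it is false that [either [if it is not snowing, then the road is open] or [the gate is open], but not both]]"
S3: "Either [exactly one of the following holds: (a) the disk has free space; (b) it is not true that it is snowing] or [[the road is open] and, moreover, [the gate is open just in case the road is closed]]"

0

S1: Formalization: not (not S iff ((P iff R) or (not Q iff R)))

not S = not False = True
P iff R = False iff False = True
not Q = not True = False
not Q iff R = False iff False = True
(P iff R) or (not Q iff R) = True or True = True
not S iff ((P iff R) or (not Q iff R)) = True iff True = True
not (not S iff ((P iff R) or (not Q iff R))) = not True = False
So S1 is false.

S2: This is not ((not S -> not P) xor Q) -> R.

not S = not False = True
not P = not False = True
not S -> not P = True -> True = True
(not S -> not P) xor Q = True xor True = False
not ((not S -> not P) xor Q) = not False = True
not ((not S -> not P) xor Q) -> R = True -> False = False
Hence S2 is false.

S3: This is (not R xor not S) or (not P and (Q iff P)).

not R = not False = True
not S = not False = True
not R xor not S = True xor True = False
not P = not False = True
Q iff P = True iff False = False
not P and (Q iff P) = True and False = False
(not R xor not S) or (not P and (Q iff P)) = False or False = False
Thus S3 is false.

True statements: 0 (none).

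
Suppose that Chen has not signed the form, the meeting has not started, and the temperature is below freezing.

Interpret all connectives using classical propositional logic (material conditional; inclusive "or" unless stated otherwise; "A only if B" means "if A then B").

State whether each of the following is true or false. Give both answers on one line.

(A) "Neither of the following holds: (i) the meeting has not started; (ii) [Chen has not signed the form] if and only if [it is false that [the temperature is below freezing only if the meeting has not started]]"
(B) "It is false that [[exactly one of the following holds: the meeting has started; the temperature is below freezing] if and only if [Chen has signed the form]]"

Let Q = "the meeting has started" (F), P = "Chen has signed the form" (F), R = "the temperature is below freezing" (T).

(A): Formalization: ¬Q ↓ (¬P ↔ ¬(R → ¬Q))

¬Q = ¬F = T
¬P = ¬F = T
¬Q = ¬F = T
R → ¬Q = T → T = T
¬(R → ¬Q) = ¬T = F
¬P ↔ ¬(R → ¬Q) = T ↔ F = F
¬Q ↓ (¬P ↔ ¬(R → ¬Q)) = T ↓ F = F
Thus (A) is false.

(B): In symbols: ¬((Q ⊕ R) ↔ P)

Q ⊕ R = F ⊕ T = T
(Q ⊕ R) ↔ P = T ↔ F = F
¬((Q ⊕ R) ↔ P) = ¬F = T
Thus (B) is true.

(A) F; (B) T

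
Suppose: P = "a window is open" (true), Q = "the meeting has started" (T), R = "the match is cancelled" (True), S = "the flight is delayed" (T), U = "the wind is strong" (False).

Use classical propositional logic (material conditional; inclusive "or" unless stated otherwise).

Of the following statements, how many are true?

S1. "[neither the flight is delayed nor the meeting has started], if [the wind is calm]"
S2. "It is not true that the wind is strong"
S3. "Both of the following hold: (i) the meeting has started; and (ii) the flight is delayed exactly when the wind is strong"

S1: In symbols: ~U -> (S nor Q)

~U = ~F = T
S nor Q = T nor T = F
~U -> (S nor Q) = T -> F = F
So S1 is false.

S2: This is ~U.

~U = ~F = T
Thus S2 is true.

S3: Parsed as Q & (S <-> U)

S <-> U = T <-> F = F
Q & (S <-> U) = T & F = F
Hence S3 is false.

True statements: 1 (S2).

1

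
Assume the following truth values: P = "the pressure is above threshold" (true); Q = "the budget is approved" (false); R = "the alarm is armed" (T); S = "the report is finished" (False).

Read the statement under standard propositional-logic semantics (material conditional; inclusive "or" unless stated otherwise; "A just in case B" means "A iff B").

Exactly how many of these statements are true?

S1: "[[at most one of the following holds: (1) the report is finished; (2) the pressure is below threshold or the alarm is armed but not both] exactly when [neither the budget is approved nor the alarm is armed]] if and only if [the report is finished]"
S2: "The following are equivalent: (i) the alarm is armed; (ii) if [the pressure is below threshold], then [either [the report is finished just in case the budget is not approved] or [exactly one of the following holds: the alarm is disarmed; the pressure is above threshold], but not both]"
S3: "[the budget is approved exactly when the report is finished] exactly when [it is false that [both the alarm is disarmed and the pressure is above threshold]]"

S1: This is ((S ↑ (¬P ⊕ R)) ↔ (Q ↓ R)) ↔ S.

¬P = ¬T = F
¬P ⊕ R = F ⊕ T = T
S ↑ (¬P ⊕ R) = F ↑ T = T
Q ↓ R = F ↓ T = F
(S ↑ (¬P ⊕ R)) ↔ (Q ↓ R) = T ↔ F = F
((S ↑ (¬P ⊕ R)) ↔ (Q ↓ R)) ↔ S = F ↔ F = T
Thus S1 is true.

S2: In symbols: R ↔ (¬P → ((S ↔ ¬Q) ⊕ (¬R ⊕ P)))

¬P = ¬T = F
¬Q = ¬F = T
S ↔ ¬Q = F ↔ T = F
¬R = ¬T = F
¬R ⊕ P = F ⊕ T = T
(S ↔ ¬Q) ⊕ (¬R ⊕ P) = F ⊕ T = T
¬P → ((S ↔ ¬Q) ⊕ (¬R ⊕ P)) = F → T = T
R ↔ (¬P → ((S ↔ ¬Q) ⊕ (¬R ⊕ P))) = T ↔ T = T
So S2 is true.

S3: Formalization: (Q ↔ S) ↔ ¬(¬R ∧ P)

Q ↔ S = F ↔ F = T
¬R = ¬T = F
¬R ∧ P = F ∧ T = F
¬(¬R ∧ P) = ¬F = T
(Q ↔ S) ↔ ¬(¬R ∧ P) = T ↔ T = T
So S3 is true.

Count: 3.

3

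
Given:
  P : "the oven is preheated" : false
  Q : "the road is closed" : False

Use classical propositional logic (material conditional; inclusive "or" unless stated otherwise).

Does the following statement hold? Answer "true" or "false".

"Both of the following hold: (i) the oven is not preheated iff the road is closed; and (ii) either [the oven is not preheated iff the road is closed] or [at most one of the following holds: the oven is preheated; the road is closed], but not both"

Values: P=False, Q=False.
In symbols: (not P iff Q) and ((not P iff Q) xor (P nand Q))

not P = not False = True
not P iff Q = True iff False = False
not P = not False = True
not P iff Q = True iff False = False
P nand Q = False nand False = True
(not P iff Q) xor (P nand Q) = False xor True = True
(not P iff Q) and ((not P iff Q) xor (P nand Q)) = False and True = False

False.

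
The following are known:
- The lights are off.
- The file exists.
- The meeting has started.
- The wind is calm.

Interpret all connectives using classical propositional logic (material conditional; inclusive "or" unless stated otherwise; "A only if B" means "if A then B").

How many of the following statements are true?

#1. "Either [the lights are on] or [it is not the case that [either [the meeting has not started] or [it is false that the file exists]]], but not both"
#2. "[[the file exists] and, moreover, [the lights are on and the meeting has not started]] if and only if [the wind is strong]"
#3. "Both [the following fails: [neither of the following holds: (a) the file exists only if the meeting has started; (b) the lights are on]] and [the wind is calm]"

3

Let W = "the lights are on" (False), V = "the meeting has started" (True), P = "the file exists" (True), R = "the wind is strong" (False).

#1: Parsed as W xor not (not V or not P)

not V = not True = False
not P = not True = False
not V or not P = False or False = False
not (not V or not P) = not False = True
W xor not (not V or not P) = False xor True = True
So #1 is true.

#2: This is (P and (W and not V)) iff R.

not V = not True = False
W and not V = False and False = False
P and (W and not V) = True and False = False
(P and (W and not V)) iff R = False iff False = True
Thus #2 is true.

#3: Parsed as not ((P -> V) nor W) and not R

P -> V = True -> True = True
(P -> V) nor W = True nor False = False
not ((P -> V) nor W) = not False = True
not R = not False = True
not ((P -> V) nor W) and not R = True and True = True
So #3 is true.

3 of the 3 statements are true.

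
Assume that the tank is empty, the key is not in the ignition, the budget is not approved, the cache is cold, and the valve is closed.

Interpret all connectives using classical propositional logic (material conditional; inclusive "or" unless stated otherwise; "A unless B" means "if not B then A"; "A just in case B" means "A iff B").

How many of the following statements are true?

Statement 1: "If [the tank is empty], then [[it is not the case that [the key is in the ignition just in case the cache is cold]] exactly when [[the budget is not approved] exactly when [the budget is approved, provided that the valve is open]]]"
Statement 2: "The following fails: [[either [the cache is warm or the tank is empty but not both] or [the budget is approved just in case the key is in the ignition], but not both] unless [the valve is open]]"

Let P = "the tank is full" (F), Q = "the key is in the ignition" (F), S = "the cache is warm" (F), R = "the budget is approved" (F), U = "the valve is open" (F).

Statement 1: Parsed as ~P -> (~(Q <-> ~S) <-> (~R <-> (U -> R)))

~P = ~F = T
~S = ~F = T
Q <-> ~S = F <-> T = F
~(Q <-> ~S) = ~F = T
~R = ~F = T
U -> R = F -> F = T
~R <-> (U -> R) = T <-> T = T
~(Q <-> ~S) <-> (~R <-> (U -> R)) = T <-> T = T
~P -> (~(Q <-> ~S) <-> (~R <-> (U -> R))) = T -> T = T
So Statement 1 is true.

Statement 2: This is ~(((S xor ~P) xor (R <-> Q)) | U).

~P = ~F = T
S xor ~P = F xor T = T
R <-> Q = F <-> F = T
(S xor ~P) xor (R <-> Q) = T xor T = F
((S xor ~P) xor (R <-> Q)) | U = F | F = F
~(((S xor ~P) xor (R <-> Q)) | U) = ~F = T
So Statement 2 is true.

2 of the 2 statements are true.

2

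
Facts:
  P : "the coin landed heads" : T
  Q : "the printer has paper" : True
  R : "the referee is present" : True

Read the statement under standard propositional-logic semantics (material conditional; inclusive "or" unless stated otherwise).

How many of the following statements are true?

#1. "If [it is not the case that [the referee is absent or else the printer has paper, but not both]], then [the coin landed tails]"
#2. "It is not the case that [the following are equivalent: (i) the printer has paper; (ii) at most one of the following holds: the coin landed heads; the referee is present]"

#1: In symbols: not (not R xor Q) -> not P

not R = not True = False
not R xor Q = False xor True = True
not (not R xor Q) = not True = False
not P = not True = False
not (not R xor Q) -> not P = False -> False = True
Thus #1 is true.

#2: Formalization: not (Q iff (P nand R))

P nand R = True nand True = False
Q iff (P nand R) = True iff False = False
not (Q iff (P nand R)) = not False = True
Hence #2 is true.

True statements: 2.

2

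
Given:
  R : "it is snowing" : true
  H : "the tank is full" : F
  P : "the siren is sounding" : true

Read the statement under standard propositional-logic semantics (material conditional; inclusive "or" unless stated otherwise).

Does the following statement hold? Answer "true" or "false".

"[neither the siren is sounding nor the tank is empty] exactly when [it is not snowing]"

This is (P ↓ ¬H) ↔ ¬R.

¬H = ¬F = T
P ↓ ¬H = T ↓ T = F
¬R = ¬T = F
(P ↓ ¬H) ↔ ¬R = F ↔ F = T

The statement is true.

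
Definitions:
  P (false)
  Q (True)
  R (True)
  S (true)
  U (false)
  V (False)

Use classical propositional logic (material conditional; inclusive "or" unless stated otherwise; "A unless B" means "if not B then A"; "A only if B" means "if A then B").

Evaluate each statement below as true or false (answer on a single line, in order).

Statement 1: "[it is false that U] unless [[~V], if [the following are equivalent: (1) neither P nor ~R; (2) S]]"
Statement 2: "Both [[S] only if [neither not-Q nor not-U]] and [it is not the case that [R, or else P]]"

Statement 1 T; Statement 2 F

Statement 1: Formalization: not U or (((P nor not R) iff S) -> not V)

not U = not False = True
not R = not True = False
P nor not R = False nor False = True
(P nor not R) iff S = True iff True = True
not V = not False = True
((P nor not R) iff S) -> not V = True -> True = True
not U or (((P nor not R) iff S) -> not V) = True or True = True
Hence Statement 1 is true.

Statement 2: This is (S -> (not Q nor not U)) and not (R or P).

not Q = not True = False
not U = not False = True
not Q nor not U = False nor True = False
S -> (not Q nor not U) = True -> False = False
R or P = True or False = True
not (R or P) = not True = False
(S -> (not Q nor not U)) and not (R or P) = False and False = False
So Statement 2 is false.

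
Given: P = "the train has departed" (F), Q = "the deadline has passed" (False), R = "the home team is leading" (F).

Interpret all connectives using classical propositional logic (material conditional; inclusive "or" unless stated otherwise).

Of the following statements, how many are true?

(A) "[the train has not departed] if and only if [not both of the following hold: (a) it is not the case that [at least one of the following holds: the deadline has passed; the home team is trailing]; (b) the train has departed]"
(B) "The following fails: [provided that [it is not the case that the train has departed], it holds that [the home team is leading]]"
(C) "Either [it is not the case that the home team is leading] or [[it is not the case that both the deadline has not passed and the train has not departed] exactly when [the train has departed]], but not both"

2

(A): In symbols: ~P <-> (~(Q | ~R) nand P)

~P = ~F = T
~R = ~F = T
Q | ~R = F | T = T
~(Q | ~R) = ~T = F
~(Q | ~R) nand P = F nand F = T
~P <-> (~(Q | ~R) nand P) = T <-> T = T
Hence (A) is true.

(B): Parsed as ~(~P -> R)

~P = ~F = T
~P -> R = T -> F = F
~(~P -> R) = ~F = T
So (B) is true.

(C): Parsed as ~R xor ((~Q nand ~P) <-> P)

~R = ~F = T
~Q = ~F = T
~P = ~F = T
~Q nand ~P = T nand T = F
(~Q nand ~P) <-> P = F <-> F = T
~R xor ((~Q nand ~P) <-> P) = T xor T = F
So (C) is false.

Count: 2.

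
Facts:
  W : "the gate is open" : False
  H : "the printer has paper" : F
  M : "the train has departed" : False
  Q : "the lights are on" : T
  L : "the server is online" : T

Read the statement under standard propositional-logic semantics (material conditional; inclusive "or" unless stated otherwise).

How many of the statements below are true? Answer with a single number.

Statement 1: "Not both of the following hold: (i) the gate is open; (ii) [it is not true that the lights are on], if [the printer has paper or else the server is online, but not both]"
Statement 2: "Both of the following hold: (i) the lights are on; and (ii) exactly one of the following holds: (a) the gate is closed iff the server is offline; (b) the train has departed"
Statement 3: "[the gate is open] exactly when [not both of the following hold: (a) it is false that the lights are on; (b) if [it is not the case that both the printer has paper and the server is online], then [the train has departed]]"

1

Statement 1: This is W nand ((H xor L) -> not Q).

H xor L = False xor True = True
not Q = not True = False
(H xor L) -> not Q = True -> False = False
W nand ((H xor L) -> not Q) = False nand False = True
Thus Statement 1 is true.

Statement 2: Parsed as Q and ((not W iff not L) xor M)

not W = not False = True
not L = not True = False
not W iff not L = True iff False = False
(not W iff not L) xor M = False xor False = False
Q and ((not W iff not L) xor M) = True and False = False
So Statement 2 is false.

Statement 3: This is W iff (not Q nand ((H nand L) -> M)).

not Q = not True = False
H nand L = False nand True = True
(H nand L) -> M = True -> False = False
not Q nand ((H nand L) -> M) = False nand False = True
W iff (not Q nand ((H nand L) -> M)) = False iff True = False
Hence Statement 3 is false.

True statements: 1 (Statement 1).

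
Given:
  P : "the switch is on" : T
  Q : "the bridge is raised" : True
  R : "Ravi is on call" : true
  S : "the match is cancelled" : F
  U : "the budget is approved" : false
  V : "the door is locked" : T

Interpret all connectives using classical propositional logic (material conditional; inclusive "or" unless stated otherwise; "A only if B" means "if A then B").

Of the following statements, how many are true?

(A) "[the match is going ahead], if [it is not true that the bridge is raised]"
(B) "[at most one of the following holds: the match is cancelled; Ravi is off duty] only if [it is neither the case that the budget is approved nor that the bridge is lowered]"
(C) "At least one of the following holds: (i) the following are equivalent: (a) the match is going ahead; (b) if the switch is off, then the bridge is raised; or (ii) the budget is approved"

3

(A): This is ¬Q → ¬S.

¬Q = ¬T = F
¬S = ¬F = T
¬Q → ¬S = F → T = T
Hence (A) is true.

(B): This is (S ↑ ¬R) → (U ↓ ¬Q).

¬R = ¬T = F
S ↑ ¬R = F ↑ F = T
¬Q = ¬T = F
U ↓ ¬Q = F ↓ F = T
(S ↑ ¬R) → (U ↓ ¬Q) = T → T = T
So (B) is true.

(C): Formalization: (¬S ↔ (¬P → Q)) ∨ U

¬S = ¬F = T
¬P = ¬T = F
¬P → Q = F → T = T
¬S ↔ (¬P → Q) = T ↔ T = T
(¬S ↔ (¬P → Q)) ∨ U = T ∨ F = T
Thus (C) is true.

Count: 3.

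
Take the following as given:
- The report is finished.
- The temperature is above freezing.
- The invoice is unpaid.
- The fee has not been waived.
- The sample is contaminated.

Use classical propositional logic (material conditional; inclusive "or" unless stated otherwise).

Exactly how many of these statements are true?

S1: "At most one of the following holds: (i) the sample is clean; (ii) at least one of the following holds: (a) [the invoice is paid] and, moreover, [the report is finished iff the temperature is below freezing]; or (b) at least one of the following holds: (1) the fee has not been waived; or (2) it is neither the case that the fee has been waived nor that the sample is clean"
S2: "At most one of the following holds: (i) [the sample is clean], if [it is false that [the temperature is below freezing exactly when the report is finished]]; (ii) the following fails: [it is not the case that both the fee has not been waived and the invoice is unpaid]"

2

Let U = "the sample is contaminated" (T), R = "the invoice is paid" (F), P = "the report is finished" (T), Q = "the temperature is below freezing" (F), S = "the fee has been waived" (F).

S1: Parsed as ¬U ↑ ((R ∧ (P ↔ Q)) ∨ (¬S ∨ (S ↓ ¬U)))

¬U = ¬T = F
P ↔ Q = T ↔ F = F
R ∧ (P ↔ Q) = F ∧ F = F
¬S = ¬F = T
¬U = ¬T = F
S ↓ ¬U = F ↓ F = T
¬S ∨ (S ↓ ¬U) = T ∨ T = T
(R ∧ (P ↔ Q)) ∨ (¬S ∨ (S ↓ ¬U)) = F ∨ T = T
¬U ↑ ((R ∧ (P ↔ Q)) ∨ (¬S ∨ (S ↓ ¬U))) = F ↑ T = T
Hence S1 is true.

S2: In symbols: (¬(Q ↔ P) → ¬U) ↑ ¬(¬S ↑ ¬R)

Q ↔ P = F ↔ T = F
¬(Q ↔ P) = ¬F = T
¬U = ¬T = F
¬(Q ↔ P) → ¬U = T → F = F
¬S = ¬F = T
¬R = ¬F = T
¬S ↑ ¬R = T ↑ T = F
¬(¬S ↑ ¬R) = ¬F = T
(¬(Q ↔ P) → ¬U) ↑ ¬(¬S ↑ ¬R) = F ↑ T = T
Hence S2 is true.

Count: 2.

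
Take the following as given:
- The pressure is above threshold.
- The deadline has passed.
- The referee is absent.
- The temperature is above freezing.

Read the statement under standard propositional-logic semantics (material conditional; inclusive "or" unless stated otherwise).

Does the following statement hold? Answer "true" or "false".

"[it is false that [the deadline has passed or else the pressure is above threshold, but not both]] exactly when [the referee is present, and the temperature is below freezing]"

False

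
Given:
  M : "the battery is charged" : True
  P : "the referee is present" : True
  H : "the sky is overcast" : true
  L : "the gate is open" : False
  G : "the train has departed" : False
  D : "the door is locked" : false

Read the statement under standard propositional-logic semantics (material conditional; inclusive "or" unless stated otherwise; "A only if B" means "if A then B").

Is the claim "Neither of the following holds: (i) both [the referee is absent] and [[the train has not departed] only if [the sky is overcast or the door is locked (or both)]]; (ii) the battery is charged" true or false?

false

In symbols: (not P and (not G -> (H or D))) nor M

not P = not True = False
not G = not False = True
H or D = True or False = True
not G -> (H or D) = True -> True = True
not P and (not G -> (H or D)) = False and True = False
(not P and (not G -> (H or D))) nor M = False nor True = False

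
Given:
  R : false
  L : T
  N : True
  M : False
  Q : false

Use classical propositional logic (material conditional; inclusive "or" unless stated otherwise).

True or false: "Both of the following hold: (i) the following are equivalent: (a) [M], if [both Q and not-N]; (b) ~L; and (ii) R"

Formalization: (((Q ∧ ¬N) → M) ↔ ¬L) ∧ R

¬N = ¬T = F
Q ∧ ¬N = F ∧ F = F
(Q ∧ ¬N) → M = F → F = T
¬L = ¬T = F
((Q ∧ ¬N) → M) ↔ ¬L = T ↔ F = F
(((Q ∧ ¬N) → M) ↔ ¬L) ∧ R = F ∧ F = F

false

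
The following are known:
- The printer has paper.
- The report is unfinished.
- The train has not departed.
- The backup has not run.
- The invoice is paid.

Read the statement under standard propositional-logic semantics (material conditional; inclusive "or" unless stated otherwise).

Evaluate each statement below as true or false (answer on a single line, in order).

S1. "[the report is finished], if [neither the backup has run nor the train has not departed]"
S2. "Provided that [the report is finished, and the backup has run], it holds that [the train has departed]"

S1 T; S2 T

Let H = "the backup has run" (False), K = "the train has departed" (False), P = "the report is finished" (False).

S1: This is (H nor not K) -> P.

not K = not False = True
H nor not K = False nor True = False
(H nor not K) -> P = False -> False = True
Thus S1 is true.

S2: Parsed as (P and H) -> K

P and H = False and False = False
(P and H) -> K = False -> False = True
Thus S2 is true.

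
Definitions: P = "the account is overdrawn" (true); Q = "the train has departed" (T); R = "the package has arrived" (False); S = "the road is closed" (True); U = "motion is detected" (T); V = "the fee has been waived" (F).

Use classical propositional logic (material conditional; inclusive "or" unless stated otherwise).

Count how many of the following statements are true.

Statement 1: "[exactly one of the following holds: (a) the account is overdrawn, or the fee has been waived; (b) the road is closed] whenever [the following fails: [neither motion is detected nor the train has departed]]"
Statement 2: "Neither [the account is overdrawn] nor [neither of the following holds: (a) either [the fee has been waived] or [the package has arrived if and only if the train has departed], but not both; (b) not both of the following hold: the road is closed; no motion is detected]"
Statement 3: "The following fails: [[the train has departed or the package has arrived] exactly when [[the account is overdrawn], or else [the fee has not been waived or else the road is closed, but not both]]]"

Statement 1: Formalization: not (U nor Q) -> ((P or V) xor S)

U nor Q = True nor True = False
not (U nor Q) = not False = True
P or V = True or False = True
(P or V) xor S = True xor True = False
not (U nor Q) -> ((P or V) xor S) = True -> False = False
So Statement 1 is false.

Statement 2: Parsed as P nor ((V xor (R iff Q)) nor (S nand not U))

R iff Q = False iff True = False
V xor (R iff Q) = False xor False = False
not U = not True = False
S nand not U = True nand False = True
(V xor (R iff Q)) nor (S nand not U) = False nor True = False
P nor ((V xor (R iff Q)) nor (S nand not U)) = True nor False = False
So Statement 2 is false.

Statement 3: Formalization: not ((Q or R) iff (P or (not V xor S)))

Q or R = True or False = True
not V = not False = True
not V xor S = True xor True = False
P or (not V xor S) = True or False = True
(Q or R) iff (P or (not V xor S)) = True iff True = True
not ((Q or R) iff (P or (not V xor S))) = not True = False
So Statement 3 is false.

True statements: 0 (none).

0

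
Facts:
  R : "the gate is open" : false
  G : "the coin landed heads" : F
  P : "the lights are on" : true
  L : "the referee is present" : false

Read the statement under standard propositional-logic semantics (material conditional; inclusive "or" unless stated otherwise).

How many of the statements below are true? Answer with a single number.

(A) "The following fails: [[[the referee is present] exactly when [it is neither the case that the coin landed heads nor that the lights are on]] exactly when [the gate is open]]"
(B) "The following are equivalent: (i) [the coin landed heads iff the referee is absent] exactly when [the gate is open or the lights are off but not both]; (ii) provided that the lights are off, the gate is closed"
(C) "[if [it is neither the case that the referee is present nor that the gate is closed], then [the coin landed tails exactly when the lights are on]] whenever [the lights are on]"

3

(A): This is ¬((L ↔ (G ↓ P)) ↔ R).

G ↓ P = F ↓ T = F
L ↔ (G ↓ P) = F ↔ F = T
(L ↔ (G ↓ P)) ↔ R = T ↔ F = F
¬((L ↔ (G ↓ P)) ↔ R) = ¬F = T
Thus (A) is true.

(B): Formalization: ((G ↔ ¬L) ↔ (R ⊕ ¬P)) ↔ (¬P → ¬R)

¬L = ¬F = T
G ↔ ¬L = F ↔ T = F
¬P = ¬T = F
R ⊕ ¬P = F ⊕ F = F
(G ↔ ¬L) ↔ (R ⊕ ¬P) = F ↔ F = T
¬P = ¬T = F
¬R = ¬F = T
¬P → ¬R = F → T = T
((G ↔ ¬L) ↔ (R ⊕ ¬P)) ↔ (¬P → ¬R) = T ↔ T = T
Thus (B) is true.

(C): Parsed as P → ((L ↓ ¬R) → (¬G ↔ P))

¬R = ¬F = T
L ↓ ¬R = F ↓ T = F
¬G = ¬F = T
¬G ↔ P = T ↔ T = T
(L ↓ ¬R) → (¬G ↔ P) = F → T = T
P → ((L ↓ ¬R) → (¬G ↔ P)) = T → T = T
Thus (C) is true.

3 of the 3 statements are true.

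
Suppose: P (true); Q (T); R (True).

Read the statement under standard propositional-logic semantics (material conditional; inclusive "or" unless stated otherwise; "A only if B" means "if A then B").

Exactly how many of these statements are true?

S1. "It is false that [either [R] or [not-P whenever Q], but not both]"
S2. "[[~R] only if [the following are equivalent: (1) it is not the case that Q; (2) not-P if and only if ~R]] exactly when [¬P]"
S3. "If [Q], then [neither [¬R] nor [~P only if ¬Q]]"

S1: In symbols: ¬(R ⊕ (Q → ¬P))

¬P = ¬T = F
Q → ¬P = T → F = F
R ⊕ (Q → ¬P) = T ⊕ F = T
¬(R ⊕ (Q → ¬P)) = ¬T = F
So S1 is false.

S2: In symbols: (¬R → (¬Q ↔ (¬P ↔ ¬R))) ↔ ¬P

¬R = ¬T = F
¬Q = ¬T = F
¬P = ¬T = F
¬R = ¬T = F
¬P ↔ ¬R = F ↔ F = T
¬Q ↔ (¬P ↔ ¬R) = F ↔ T = F
¬R → (¬Q ↔ (¬P ↔ ¬R)) = F → F = T
¬P = ¬T = F
(¬R → (¬Q ↔ (¬P ↔ ¬R))) ↔ ¬P = T ↔ F = F
So S2 is false.

S3: This is Q → (¬R ↓ (¬P → ¬Q)).

¬R = ¬T = F
¬P = ¬T = F
¬Q = ¬T = F
¬P → ¬Q = F → F = T
¬R ↓ (¬P → ¬Q) = F ↓ T = F
Q → (¬R ↓ (¬P → ¬Q)) = T → F = F
So S3 is false.

True statements: 0 (none).

0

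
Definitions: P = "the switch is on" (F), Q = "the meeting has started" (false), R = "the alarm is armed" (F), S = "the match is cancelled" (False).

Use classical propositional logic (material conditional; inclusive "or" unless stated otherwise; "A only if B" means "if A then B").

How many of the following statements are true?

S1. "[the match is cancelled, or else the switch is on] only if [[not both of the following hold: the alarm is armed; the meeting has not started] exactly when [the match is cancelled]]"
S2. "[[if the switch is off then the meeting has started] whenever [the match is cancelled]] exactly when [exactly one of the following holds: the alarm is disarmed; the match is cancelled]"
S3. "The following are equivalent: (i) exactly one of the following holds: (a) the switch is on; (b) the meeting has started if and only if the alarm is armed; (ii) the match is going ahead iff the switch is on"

S1: Formalization: (S | P) -> ((R nand ~Q) <-> S)

S | P = F | F = F
~Q = ~F = T
R nand ~Q = F nand T = T
(R nand ~Q) <-> S = T <-> F = F
(S | P) -> ((R nand ~Q) <-> S) = F -> F = T
Thus S1 is true.

S2: In symbols: (S -> (~P -> Q)) <-> (~R xor S)

~P = ~F = T
~P -> Q = T -> F = F
S -> (~P -> Q) = F -> F = T
~R = ~F = T
~R xor S = T xor F = T
(S -> (~P -> Q)) <-> (~R xor S) = T <-> T = T
Thus S2 is true.

S3: Parsed as (P xor (Q <-> R)) <-> (~S <-> P)

Q <-> R = F <-> F = T
P xor (Q <-> R) = F xor T = T
~S = ~F = T
~S <-> P = T <-> F = F
(P xor (Q <-> R)) <-> (~S <-> P) = T <-> F = F
So S3 is false.

Count: 2.

2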